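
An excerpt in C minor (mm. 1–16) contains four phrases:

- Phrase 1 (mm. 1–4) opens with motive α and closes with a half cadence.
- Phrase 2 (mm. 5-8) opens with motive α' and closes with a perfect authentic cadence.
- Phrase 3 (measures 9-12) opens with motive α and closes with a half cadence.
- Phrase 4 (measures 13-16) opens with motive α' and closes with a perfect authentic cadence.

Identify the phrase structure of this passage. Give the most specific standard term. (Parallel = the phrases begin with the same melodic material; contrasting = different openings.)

repeated period

The cadence pattern HC–PAC–HC–PAC is weak–strong twice, and phrases 3–4 restate phrases 1–2: a period heard twice, not a double period (which would end weakly at phrase 2).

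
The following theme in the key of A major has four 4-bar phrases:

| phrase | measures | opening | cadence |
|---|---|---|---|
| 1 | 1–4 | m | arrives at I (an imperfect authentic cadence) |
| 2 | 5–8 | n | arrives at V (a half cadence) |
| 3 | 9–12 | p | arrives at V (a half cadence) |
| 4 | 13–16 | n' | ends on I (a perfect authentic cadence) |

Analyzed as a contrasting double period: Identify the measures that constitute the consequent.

measures 9–16

In a double period the four phrases pair into a large antecedent (phrases 1–2, ending half cadence) and a large consequent (phrases 3–4, ending perfect authentic cadence). The consequent spans measures 9–16.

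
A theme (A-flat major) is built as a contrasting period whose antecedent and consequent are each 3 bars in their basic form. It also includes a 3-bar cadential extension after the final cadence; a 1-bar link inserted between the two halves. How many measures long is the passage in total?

Basic contrasting period: 3 + 3 = 6 bars.
6 (basic form) + 3 (cadential extension) + 1 (link) = 10.

10 measures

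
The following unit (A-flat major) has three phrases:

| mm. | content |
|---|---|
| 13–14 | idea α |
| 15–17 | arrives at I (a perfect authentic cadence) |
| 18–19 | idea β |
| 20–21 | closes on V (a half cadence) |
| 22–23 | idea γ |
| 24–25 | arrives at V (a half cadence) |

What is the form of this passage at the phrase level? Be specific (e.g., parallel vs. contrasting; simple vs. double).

The final phrase closes with a half cadence, which is not stronger than the preceding half cadence; the 3 phrases lack an overall antecedent–consequent design and so form a phrase group.

phrase group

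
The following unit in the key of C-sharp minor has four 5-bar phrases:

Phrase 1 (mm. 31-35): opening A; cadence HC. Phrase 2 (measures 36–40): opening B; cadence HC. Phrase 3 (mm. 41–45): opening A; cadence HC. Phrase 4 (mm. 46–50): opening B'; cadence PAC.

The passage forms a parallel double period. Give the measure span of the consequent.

measures 41–50

In a double period the first pair of phrases (ending half cadence) is the large antecedent and the second pair (ending perfect authentic cadence) is the large consequent; the consequent is measures 41–50.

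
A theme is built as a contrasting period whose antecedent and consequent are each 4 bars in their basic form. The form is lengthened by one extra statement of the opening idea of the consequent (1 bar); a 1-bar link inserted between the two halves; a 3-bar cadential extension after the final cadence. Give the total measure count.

Basic contrasting period: 4 + 4 = 8 bars.
8 (basic form) + 1 (extra statement) + 1 (link) + 3 (cadential extension) = 13.

13 measures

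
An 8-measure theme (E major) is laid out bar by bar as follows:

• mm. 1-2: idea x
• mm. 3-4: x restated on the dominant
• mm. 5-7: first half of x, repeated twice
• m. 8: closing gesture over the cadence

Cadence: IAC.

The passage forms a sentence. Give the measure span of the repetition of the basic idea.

The presentation of a sentence is the basic idea (measures 1–2) plus its repetition (mm. 3–4); the repetition of the basic idea is therefore mm. 3-4.

measures 3–4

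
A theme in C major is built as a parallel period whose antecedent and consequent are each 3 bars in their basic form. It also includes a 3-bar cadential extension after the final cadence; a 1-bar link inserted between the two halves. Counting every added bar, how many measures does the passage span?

Basic parallel period: 3 + 3 = 6 bars.
6 (basic form) + 3 (cadential extension) + 1 (link) = 10.

10 measures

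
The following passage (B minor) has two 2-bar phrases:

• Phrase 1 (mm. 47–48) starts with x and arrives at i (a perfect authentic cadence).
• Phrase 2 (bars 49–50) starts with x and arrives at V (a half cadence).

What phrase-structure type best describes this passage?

The second phrase closes with a half cadence, which is not stronger than the first phrase's perfect authentic cadence; without a weak→strong cadential pair there is no antecedent–consequent relationship, so this is a phrase group rather than a period.

phrase group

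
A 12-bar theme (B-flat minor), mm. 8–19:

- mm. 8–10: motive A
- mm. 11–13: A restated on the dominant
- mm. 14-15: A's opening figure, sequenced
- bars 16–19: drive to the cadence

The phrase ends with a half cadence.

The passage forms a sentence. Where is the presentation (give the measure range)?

The presentation of a sentence is the basic idea (bars 8–10) plus its repetition (mm. 11-13); the presentation is therefore mm. 8–13.

measures 8–13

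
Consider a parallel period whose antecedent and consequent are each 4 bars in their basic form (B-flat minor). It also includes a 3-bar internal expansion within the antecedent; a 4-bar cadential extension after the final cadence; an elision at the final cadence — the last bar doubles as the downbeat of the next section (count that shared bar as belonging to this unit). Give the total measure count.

15 measures

Basic parallel period: 4 + 4 = 8 bars.
8 (basic form) + 3 (internal expansion) + 4 (cadential extension) = 15.
The elision shares a bar with the next section but does not change this unit's count.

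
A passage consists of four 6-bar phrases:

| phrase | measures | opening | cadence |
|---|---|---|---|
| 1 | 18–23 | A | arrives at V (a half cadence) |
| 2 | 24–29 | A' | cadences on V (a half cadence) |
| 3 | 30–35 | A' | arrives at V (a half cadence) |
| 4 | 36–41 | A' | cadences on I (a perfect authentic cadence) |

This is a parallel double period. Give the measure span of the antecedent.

measures 18–29

In a double period the first pair of phrases (ending half cadence) is the large antecedent and the second pair (ending perfect authentic cadence) is the large consequent; the antecedent is measures 18–29.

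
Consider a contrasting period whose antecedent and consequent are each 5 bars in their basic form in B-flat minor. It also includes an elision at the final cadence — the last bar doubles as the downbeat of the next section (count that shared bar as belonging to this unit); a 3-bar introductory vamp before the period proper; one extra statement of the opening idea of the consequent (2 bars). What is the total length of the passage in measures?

15 measures

Basic contrasting period: 5 + 5 = 10 bars.
10 (basic form) + 3 (introduction) + 2 (extra statement) = 15.
The elision shares a bar with the next section but does not change this unit's count.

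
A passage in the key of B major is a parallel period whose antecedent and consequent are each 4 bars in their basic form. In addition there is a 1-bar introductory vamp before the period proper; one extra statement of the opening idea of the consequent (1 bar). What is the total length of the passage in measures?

10 measures

Basic parallel period: 4 + 4 = 8 bars.
8 (basic form) + 1 (introduction) + 1 (extra statement) = 10.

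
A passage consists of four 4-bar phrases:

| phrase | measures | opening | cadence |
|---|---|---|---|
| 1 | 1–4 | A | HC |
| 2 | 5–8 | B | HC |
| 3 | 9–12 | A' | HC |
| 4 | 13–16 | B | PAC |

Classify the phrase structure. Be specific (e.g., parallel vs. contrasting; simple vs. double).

Four phrases in two halves: the first half (bars 1-8) ends with a half cadence, the second (mm. 9-16) with a perfect authentic cadence — a large antecedent–consequent pair, i.e. a double period.
Phrase 3 begins with the same material as phrase 1, making it parallel.

parallel double period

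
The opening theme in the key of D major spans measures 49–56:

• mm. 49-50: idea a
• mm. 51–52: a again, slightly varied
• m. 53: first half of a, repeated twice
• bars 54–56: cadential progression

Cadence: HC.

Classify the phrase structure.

sentence

Basic idea (measures 49-50) + its repetition (measures 51–52) form the presentation; fragmentation and cadence (bars 53–56) form the continuation — the 8-bar whole is a sentence.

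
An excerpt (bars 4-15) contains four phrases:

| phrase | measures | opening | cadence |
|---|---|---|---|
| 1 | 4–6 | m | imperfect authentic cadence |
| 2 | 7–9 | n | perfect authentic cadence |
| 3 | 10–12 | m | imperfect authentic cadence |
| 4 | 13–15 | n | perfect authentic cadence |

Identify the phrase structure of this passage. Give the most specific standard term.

The cadence pattern IAC–PAC–IAC–PAC is weak–strong twice, and phrases 3–4 restate phrases 1–2: a period heard twice, not a double period (which would end weakly at phrase 2).

repeated period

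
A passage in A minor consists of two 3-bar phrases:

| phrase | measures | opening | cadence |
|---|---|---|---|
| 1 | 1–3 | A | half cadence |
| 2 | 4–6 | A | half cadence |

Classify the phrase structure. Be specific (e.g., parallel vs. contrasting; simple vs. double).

Both phrases have the same opening (A) and the same cadence (half cadence): the second is a restatement, not a consequent, so this is a repeated phrase rather than a period.

repeated phrase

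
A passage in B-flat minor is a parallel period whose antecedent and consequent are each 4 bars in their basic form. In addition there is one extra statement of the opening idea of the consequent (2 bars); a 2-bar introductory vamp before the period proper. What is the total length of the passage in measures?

12 measures

Basic parallel period: 4 + 4 = 8 bars.
8 (basic form) + 2 (extra statement) + 2 (introduction) = 12.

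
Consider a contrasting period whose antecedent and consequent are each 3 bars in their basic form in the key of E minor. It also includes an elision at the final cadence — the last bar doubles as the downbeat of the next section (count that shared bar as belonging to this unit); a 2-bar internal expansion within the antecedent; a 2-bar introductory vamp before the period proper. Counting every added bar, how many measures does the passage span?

Basic contrasting period: 3 + 3 = 6 bars.
6 (basic form) + 2 (internal expansion) + 2 (introduction) = 10.
The elision shares a bar with the next section but does not change this unit's count.

10 measures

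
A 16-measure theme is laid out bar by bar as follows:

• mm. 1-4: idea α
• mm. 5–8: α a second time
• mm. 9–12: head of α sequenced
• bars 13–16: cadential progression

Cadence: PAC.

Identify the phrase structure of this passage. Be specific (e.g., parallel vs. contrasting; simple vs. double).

sentence

Basic idea (measures 1-4) + its repetition (bars 5–8) form the presentation; fragmentation and cadence (measures 9–16) form the continuation — the 16-bar whole is a sentence.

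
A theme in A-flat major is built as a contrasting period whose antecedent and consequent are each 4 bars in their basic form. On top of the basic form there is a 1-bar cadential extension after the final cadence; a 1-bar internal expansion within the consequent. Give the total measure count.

Basic contrasting period: 4 + 4 = 8 bars.
8 (basic form) + 1 (cadential extension) + 1 (internal expansion) = 10.

10 measures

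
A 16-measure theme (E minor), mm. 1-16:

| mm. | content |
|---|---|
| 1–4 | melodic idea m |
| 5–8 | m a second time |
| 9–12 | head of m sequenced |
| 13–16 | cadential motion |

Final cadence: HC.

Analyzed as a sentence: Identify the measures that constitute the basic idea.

The presentation of a sentence is the basic idea (mm. 1–4) plus its repetition (mm. 5–8); the basic idea is therefore measures 1–4.

measures 1–4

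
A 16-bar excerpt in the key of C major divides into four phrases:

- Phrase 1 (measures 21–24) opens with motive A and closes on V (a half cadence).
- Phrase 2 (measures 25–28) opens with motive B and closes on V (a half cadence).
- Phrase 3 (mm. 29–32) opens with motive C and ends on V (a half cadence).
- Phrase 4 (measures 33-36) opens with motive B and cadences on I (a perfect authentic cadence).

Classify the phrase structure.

contrasting double period

Four phrases in two halves: the first half (mm. 21–28) ends with a half cadence, the second (measures 29–36) with a perfect authentic cadence — a large antecedent–consequent pair, i.e. a double period.
Phrase 3 begins with different material from phrase 1, making it contrasting.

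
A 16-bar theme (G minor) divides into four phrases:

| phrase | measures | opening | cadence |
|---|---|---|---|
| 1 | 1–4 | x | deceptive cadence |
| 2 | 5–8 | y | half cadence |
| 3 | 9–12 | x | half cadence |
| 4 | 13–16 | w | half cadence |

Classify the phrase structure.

Phrase 4 ends with a half cadence, no stronger than phrase 2's half cadence, so the four phrases do not form a double period; nor do phrases 3–4 duplicate 1–2, so it is not a repeated period. With no phrase reaching a conclusive cadence, the passage is a phrase group.

phrase group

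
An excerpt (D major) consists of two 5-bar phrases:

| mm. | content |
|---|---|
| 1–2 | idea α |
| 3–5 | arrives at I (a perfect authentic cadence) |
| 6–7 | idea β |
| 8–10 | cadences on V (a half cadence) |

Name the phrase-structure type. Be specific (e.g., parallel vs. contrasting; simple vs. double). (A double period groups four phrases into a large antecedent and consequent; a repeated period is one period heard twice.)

The second phrase closes with a half cadence, which is not stronger than the first phrase's perfect authentic cadence; without a weak→strong cadential pair there is no antecedent–consequent relationship, so this is a phrase group rather than a period.

phrase group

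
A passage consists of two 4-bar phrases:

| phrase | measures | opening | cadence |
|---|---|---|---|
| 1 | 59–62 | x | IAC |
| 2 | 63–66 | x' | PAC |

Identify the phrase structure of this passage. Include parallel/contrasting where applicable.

parallel period

Phrase 1 ends with an imperfect authentic cadence (weaker) and phrase 2 with a perfect authentic cadence (stronger): antecedent + consequent = a period.
The two phrases open with the same material (x / x'), so the period is parallel.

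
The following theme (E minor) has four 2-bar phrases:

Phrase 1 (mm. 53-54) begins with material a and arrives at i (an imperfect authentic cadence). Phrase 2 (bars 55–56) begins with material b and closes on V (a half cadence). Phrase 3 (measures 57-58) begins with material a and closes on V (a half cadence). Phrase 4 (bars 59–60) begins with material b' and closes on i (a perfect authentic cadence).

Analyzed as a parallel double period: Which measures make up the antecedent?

In a double period the four phrases pair into a large antecedent (phrases 1–2, ending half cadence) and a large consequent (phrases 3–4, ending perfect authentic cadence). The antecedent spans mm. 53–56.

measures 53–56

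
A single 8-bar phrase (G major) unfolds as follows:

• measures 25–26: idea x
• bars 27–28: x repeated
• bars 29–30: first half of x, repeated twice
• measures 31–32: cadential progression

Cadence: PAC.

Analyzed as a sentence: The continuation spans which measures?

measures 29–32

After the presentation (mm. 25-28), the continuation covers the fragmentation through the cadence: mm. 29–32.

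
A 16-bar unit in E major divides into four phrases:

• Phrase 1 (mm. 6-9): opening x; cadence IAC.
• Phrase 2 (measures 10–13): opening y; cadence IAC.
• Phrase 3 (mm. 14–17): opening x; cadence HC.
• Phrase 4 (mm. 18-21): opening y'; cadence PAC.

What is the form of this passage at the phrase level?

Four phrases in two halves: the first half (bars 6–13) ends with an imperfect authentic cadence, the second (bars 14–21) with a perfect authentic cadence — a large antecedent–consequent pair, i.e. a double period.
Phrase 3 begins with the same material as phrase 1, making it parallel.

parallel double period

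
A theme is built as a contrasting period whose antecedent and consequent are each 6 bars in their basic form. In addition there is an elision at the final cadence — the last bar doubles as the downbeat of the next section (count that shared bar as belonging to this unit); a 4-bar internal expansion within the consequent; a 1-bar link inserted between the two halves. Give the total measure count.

17 measures

Basic contrasting period: 6 + 6 = 12 bars.
12 (basic form) + 4 (internal expansion) + 1 (link) = 17.
The elision shares a bar with the next section but does not change this unit's count.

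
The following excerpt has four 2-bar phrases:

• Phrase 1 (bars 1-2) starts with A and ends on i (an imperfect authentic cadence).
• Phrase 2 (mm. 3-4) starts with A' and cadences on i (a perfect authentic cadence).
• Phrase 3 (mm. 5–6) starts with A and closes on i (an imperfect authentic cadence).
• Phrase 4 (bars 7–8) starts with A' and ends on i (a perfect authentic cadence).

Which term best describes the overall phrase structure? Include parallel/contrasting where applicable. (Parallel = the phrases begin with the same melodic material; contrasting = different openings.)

The cadence pattern IAC–PAC–IAC–PAC is weak–strong twice, and phrases 3–4 restate phrases 1–2: a period heard twice, not a double period (which would end weakly at phrase 2).

repeated period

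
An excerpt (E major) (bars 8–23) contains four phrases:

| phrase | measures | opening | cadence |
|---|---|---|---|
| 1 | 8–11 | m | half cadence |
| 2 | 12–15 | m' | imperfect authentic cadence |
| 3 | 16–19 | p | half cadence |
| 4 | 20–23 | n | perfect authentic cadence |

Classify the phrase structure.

Four phrases in two halves: the first half (mm. 8-15) ends with an imperfect authentic cadence, the second (bars 16–23) with a perfect authentic cadence — a large antecedent–consequent pair, i.e. a double period.
Phrase 3 begins with different material from phrase 1, making it contrasting.

contrasting double period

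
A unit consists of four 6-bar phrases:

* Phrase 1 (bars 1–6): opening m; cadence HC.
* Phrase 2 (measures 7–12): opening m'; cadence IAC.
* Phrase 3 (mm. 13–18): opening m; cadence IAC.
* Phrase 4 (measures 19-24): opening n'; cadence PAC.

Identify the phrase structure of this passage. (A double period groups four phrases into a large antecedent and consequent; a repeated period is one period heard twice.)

parallel double period

Four phrases in two halves: the first half (bars 1–12) ends with an imperfect authentic cadence, the second (mm. 13-24) with a perfect authentic cadence — a large antecedent–consequent pair, i.e. a double period.
Phrase 3 begins with the same material as phrase 1, making it parallel.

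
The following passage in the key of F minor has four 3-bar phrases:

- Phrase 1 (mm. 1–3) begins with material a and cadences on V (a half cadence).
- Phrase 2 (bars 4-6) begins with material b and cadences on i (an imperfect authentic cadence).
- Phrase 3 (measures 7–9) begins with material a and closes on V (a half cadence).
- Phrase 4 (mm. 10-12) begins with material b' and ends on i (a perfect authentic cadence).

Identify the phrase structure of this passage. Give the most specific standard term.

Four phrases in two halves: the first half (measures 1-6) ends with an imperfect authentic cadence, the second (measures 7-12) with a perfect authentic cadence — a large antecedent–consequent pair, i.e. a double period.
Phrase 3 begins with the same material as phrase 1, making it parallel.

parallel double period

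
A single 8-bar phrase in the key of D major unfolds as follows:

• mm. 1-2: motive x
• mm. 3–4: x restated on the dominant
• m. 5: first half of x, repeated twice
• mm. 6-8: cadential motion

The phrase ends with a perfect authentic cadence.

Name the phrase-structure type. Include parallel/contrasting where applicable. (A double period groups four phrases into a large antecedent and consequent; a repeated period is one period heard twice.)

sentence

Basic idea (mm. 1–2) + its repetition (mm. 3-4) form the presentation; fragmentation and cadence (bars 5–8) form the continuation — the 8-bar whole is a sentence.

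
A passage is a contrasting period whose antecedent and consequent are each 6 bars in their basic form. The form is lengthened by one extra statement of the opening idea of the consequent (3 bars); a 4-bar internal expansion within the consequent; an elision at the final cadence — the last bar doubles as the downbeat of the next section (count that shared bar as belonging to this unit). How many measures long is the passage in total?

Basic contrasting period: 6 + 6 = 12 bars.
12 (basic form) + 3 (extra statement) + 4 (internal expansion) = 19.
The elision shares a bar with the next section but does not change this unit's count.

19 measures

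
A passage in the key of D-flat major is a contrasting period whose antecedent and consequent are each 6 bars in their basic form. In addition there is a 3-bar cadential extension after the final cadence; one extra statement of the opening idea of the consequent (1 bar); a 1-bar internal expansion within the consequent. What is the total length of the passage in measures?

17 measures

Basic contrasting period: 6 + 6 = 12 bars.
12 (basic form) + 3 (cadential extension) + 1 (extra statement) + 1 (internal expansion) = 17.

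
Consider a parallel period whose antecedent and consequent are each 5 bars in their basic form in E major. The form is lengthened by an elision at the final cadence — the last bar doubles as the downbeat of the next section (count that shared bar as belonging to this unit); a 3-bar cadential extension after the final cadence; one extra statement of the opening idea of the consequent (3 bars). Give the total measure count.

16 measures

Basic parallel period: 5 + 5 = 10 bars.
10 (basic form) + 3 (cadential extension) + 3 (extra statement) = 16.
The elision shares a bar with the next section but does not change this unit's count.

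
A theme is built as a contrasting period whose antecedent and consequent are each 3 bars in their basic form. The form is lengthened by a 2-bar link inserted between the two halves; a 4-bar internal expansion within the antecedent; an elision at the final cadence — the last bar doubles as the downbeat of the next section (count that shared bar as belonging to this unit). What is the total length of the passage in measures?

Basic contrasting period: 3 + 3 = 6 bars.
6 (basic form) + 2 (link) + 4 (internal expansion) = 12.
The elision shares a bar with the next section but does not change this unit's count.

12 measures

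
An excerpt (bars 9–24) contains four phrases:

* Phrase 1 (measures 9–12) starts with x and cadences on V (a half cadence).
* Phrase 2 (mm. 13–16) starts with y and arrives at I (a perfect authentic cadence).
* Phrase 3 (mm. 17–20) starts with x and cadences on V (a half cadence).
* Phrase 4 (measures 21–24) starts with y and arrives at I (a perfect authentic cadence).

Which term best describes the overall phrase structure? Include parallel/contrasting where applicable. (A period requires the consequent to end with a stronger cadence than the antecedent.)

The cadence pattern HC–PAC–HC–PAC is weak–strong twice, and phrases 3–4 restate phrases 1–2: a period heard twice, not a double period (which would end weakly at phrase 2).

repeated period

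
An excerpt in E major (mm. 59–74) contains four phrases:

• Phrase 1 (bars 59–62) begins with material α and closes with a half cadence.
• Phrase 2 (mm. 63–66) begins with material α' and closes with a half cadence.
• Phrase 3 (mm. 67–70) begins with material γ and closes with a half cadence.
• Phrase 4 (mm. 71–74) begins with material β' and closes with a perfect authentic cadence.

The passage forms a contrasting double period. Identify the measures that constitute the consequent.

In a double period the four phrases pair into a large antecedent (phrases 1–2, ending half cadence) and a large consequent (phrases 3–4, ending perfect authentic cadence). The consequent spans measures 67–74.

measures 67–74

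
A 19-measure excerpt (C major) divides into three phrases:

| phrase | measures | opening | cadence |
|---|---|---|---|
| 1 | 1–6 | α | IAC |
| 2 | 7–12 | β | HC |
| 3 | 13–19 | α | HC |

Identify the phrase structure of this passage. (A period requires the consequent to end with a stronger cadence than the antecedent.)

phrase group

The final phrase closes with a half cadence, which is not stronger than the preceding half cadence; the 3 phrases lack an overall antecedent–consequent design and so form a phrase group.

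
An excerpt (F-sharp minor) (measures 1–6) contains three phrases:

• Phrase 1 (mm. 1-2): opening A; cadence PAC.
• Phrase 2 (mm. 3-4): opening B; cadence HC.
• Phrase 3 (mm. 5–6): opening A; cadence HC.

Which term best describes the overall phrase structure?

phrase group

The final phrase closes with a half cadence, which is not stronger than the preceding half cadence; the 3 phrases lack an overall antecedent–consequent design and so form a phrase group.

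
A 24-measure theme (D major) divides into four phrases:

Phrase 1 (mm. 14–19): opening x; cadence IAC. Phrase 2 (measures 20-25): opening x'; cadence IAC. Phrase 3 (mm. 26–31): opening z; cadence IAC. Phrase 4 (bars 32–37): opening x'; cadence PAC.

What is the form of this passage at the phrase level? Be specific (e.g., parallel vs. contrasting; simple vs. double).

Four phrases in two halves: the first half (bars 14-25) ends with an imperfect authentic cadence, the second (bars 26-37) with a perfect authentic cadence — a large antecedent–consequent pair, i.e. a double period.
Phrase 3 begins with different material from phrase 1, making it contrasting.

contrasting double period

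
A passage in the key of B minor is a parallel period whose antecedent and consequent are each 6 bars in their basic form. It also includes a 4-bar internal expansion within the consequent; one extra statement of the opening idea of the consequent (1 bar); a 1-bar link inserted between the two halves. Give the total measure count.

Basic parallel period: 6 + 6 = 12 bars.
12 (basic form) + 4 (internal expansion) + 1 (extra statement) + 1 (link) = 18.

18 measures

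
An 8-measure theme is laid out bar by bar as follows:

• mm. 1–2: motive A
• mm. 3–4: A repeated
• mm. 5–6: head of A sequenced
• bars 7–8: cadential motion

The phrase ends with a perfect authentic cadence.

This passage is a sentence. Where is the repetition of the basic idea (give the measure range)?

measures 3–4

The presentation of a sentence is the basic idea (measures 1-2) plus its repetition (mm. 3–4); the repetition of the basic idea is therefore mm. 3–4.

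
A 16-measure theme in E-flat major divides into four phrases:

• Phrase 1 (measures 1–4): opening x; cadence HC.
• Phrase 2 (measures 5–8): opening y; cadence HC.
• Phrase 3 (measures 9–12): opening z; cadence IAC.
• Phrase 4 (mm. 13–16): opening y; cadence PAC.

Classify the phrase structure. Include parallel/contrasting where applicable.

contrasting double period

Four phrases in two halves: the first half (mm. 1-8) ends with a half cadence, the second (measures 9-16) with a perfect authentic cadence — a large antecedent–consequent pair, i.e. a double period.
Phrase 3 begins with different material from phrase 1, making it contrasting.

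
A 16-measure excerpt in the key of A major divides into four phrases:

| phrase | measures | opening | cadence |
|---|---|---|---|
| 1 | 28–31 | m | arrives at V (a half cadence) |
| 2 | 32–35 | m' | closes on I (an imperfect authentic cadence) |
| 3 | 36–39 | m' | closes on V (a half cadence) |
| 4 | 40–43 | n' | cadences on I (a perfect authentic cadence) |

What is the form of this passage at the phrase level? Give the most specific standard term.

parallel double period

Four phrases in two halves: the first half (mm. 28–35) ends with an imperfect authentic cadence, the second (bars 36-43) with a perfect authentic cadence — a large antecedent–consequent pair, i.e. a double period.
Phrase 3 begins with the same material as phrase 1, making it parallel.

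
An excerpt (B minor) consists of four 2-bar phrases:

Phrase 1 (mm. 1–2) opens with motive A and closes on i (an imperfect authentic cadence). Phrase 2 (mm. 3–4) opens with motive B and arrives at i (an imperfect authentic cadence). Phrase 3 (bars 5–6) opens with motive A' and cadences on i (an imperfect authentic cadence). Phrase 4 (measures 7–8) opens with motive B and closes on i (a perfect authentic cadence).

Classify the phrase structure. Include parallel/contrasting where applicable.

Four phrases in two halves: the first half (mm. 1-4) ends with an imperfect authentic cadence, the second (measures 5–8) with a perfect authentic cadence — a large antecedent–consequent pair, i.e. a double period.
Phrase 3 begins with the same material as phrase 1, making it parallel.

parallel double period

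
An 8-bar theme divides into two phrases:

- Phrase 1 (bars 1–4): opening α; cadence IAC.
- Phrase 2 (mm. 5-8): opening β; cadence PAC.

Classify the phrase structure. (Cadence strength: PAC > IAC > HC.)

Phrase 1 ends with an imperfect authentic cadence (weaker) and phrase 2 with a perfect authentic cadence (stronger): antecedent + consequent = a period.
The two phrases open with different material (α / β), so the period is contrasting.

contrasting period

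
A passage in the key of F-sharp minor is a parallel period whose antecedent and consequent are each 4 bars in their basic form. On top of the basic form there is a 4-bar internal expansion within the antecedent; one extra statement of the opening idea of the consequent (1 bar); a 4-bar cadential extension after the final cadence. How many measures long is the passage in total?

17 measures

Basic parallel period: 4 + 4 = 8 bars.
8 (basic form) + 4 (internal expansion) + 1 (extra statement) + 4 (cadential extension) = 17.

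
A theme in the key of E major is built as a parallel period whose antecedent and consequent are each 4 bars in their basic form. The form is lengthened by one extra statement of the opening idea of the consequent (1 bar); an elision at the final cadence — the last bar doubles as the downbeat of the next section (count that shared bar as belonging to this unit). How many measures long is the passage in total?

9 measures

Basic parallel period: 4 + 4 = 8 bars.
8 (basic form) + 1 (extra statement) = 9.
The elision shares a bar with the next section but does not change this unit's count.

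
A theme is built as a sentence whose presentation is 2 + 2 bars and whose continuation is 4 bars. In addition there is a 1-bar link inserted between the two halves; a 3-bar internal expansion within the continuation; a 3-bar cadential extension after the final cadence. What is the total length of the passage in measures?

Basic sentence: 2 + 2 + 4 = 8 bars.
8 (basic form) + 1 (link) + 3 (internal expansion) + 3 (cadential extension) = 15.

15 measures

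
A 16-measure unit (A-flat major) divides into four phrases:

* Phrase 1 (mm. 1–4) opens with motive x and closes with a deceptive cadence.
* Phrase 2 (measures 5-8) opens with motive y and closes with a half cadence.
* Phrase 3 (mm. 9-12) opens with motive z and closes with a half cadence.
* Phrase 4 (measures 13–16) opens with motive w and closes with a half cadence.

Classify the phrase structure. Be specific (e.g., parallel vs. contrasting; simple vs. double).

phrase group

Phrase 4 ends with a half cadence, no stronger than phrase 2's half cadence, so the four phrases do not form a double period; nor do phrases 3–4 duplicate 1–2, so it is not a repeated period. With no phrase reaching a conclusive cadence, the passage is a phrase group.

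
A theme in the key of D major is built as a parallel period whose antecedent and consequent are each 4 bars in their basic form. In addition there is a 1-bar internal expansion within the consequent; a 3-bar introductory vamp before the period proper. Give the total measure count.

12 measures

Basic parallel period: 4 + 4 = 8 bars.
8 (basic form) + 1 (internal expansion) + 3 (introduction) = 12.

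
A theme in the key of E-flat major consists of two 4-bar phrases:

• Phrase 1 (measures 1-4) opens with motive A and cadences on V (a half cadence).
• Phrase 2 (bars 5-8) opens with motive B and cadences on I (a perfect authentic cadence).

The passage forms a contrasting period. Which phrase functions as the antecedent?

The phrase ending with the weaker cadence (half cadence) is the antecedent; the one ending more conclusively (perfect authentic cadence) is the consequent. The antecedent is phrase 1.

phrase 1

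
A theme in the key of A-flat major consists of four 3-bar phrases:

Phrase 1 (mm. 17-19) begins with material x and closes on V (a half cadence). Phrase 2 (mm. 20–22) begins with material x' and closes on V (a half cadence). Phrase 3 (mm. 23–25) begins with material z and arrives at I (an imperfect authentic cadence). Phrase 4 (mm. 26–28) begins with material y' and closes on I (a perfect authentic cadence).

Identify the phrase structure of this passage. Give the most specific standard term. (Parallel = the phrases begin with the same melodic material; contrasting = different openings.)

Four phrases in two halves: the first half (mm. 17–22) ends with a half cadence, the second (mm. 23–28) with a perfect authentic cadence — a large antecedent–consequent pair, i.e. a double period.
Phrase 3 begins with different material from phrase 1, making it contrasting.

contrasting double period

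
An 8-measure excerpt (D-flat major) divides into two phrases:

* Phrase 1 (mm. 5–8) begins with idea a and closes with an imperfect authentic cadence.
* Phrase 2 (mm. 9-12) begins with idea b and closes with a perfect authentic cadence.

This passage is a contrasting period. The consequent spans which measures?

measures 9–12

The antecedent is the phrase ending with the weaker cadence (imperfect authentic cadence, phrase 1) and the consequent the one ending more conclusively (perfect authentic cadence, phrase 2); the consequent is measures 9-12.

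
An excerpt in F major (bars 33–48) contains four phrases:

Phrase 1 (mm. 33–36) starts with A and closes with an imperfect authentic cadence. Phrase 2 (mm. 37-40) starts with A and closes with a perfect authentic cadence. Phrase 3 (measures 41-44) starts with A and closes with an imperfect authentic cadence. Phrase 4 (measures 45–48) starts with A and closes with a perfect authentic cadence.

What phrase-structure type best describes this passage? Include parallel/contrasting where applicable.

repeated period

The cadence pattern IAC–PAC–IAC–PAC is weak–strong twice, and phrases 3–4 restate phrases 1–2: a period heard twice, not a double period (which would end weakly at phrase 2).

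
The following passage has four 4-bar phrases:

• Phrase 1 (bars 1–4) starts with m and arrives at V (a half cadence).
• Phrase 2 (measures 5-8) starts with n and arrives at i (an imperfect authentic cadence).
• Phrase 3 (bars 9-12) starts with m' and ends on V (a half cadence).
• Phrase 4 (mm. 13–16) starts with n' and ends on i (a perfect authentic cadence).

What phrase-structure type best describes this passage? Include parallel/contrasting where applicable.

Four phrases in two halves: the first half (mm. 1-8) ends with an imperfect authentic cadence, the second (measures 9-16) with a perfect authentic cadence — a large antecedent–consequent pair, i.e. a double period.
Phrase 3 begins with the same material as phrase 1, making it parallel.

parallel double period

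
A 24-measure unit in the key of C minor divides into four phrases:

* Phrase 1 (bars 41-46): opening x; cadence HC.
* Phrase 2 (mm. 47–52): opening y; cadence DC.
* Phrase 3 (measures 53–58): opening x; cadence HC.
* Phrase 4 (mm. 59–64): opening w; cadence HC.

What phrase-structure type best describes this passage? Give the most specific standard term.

phrase group

Phrase 4 ends with a half cadence, no stronger than phrase 2's deceptive cadence, so the four phrases do not form a double period; nor do phrases 3–4 duplicate 1–2, so it is not a repeated period. With no phrase reaching a conclusive cadence, the passage is a phrase group.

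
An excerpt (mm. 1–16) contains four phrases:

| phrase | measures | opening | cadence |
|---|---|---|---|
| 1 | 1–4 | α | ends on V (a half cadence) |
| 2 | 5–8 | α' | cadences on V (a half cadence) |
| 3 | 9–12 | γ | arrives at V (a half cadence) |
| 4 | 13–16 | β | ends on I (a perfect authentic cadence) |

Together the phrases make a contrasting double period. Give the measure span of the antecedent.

measures 1–8

In a double period the first pair of phrases (ending half cadence) is the large antecedent and the second pair (ending perfect authentic cadence) is the large consequent; the antecedent is measures 1–8.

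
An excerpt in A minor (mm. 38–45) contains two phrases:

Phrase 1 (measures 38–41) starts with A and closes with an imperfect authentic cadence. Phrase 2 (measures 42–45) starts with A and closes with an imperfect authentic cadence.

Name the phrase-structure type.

Both phrases have the same opening (A) and the same cadence (imperfect authentic cadence): the second is a restatement, not a consequent, so this is a repeated phrase rather than a period.

repeated phrase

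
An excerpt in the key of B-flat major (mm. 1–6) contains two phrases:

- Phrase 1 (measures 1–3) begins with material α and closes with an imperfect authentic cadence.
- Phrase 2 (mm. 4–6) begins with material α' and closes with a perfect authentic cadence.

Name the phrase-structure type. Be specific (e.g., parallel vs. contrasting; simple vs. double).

Phrase 1 ends with an imperfect authentic cadence (weaker) and phrase 2 with a perfect authentic cadence (stronger): antecedent + consequent = a period.
The two phrases open with the same material (α / α'), so the period is parallel.

parallel period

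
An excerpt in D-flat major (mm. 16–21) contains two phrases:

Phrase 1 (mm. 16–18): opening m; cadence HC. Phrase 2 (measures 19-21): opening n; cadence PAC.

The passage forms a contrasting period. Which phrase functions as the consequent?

The phrase ending with the weaker cadence (half cadence) is the antecedent; the one ending more conclusively (perfect authentic cadence) is the consequent. The consequent is phrase 2.

phrase 2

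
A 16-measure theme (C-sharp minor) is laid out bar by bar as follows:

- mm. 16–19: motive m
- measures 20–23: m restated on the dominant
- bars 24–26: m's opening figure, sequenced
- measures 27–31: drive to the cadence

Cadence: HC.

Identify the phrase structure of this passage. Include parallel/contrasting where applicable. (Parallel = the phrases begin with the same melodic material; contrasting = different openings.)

sentence

Basic idea (mm. 16-19) + its repetition (mm. 20-23) form the presentation; fragmentation and cadence (measures 24–31) form the continuation — the 16-bar whole is a sentence.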